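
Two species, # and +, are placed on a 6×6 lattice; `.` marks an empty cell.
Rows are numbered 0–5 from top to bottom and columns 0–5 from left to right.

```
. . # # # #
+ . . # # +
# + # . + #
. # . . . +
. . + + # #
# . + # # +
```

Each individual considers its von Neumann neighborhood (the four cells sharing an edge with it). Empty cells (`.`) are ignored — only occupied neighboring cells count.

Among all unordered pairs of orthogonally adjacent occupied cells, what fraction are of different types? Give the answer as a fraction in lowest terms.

16/27

Scan each occupied cell's neighbors to the right and below so each pair is counted once.
Row 0: #(0,2)–#(0,3)= #(0,3)–#(0,4)= #(0,3)–#(1,3)= #(0,4)–#(0,5)= #(0,4)–#(1,4)= #(0,5)–+(1,5)≠  → 1/6 unlike.
Row 1: +(1,0)–#(2,0)≠ #(1,3)–#(1,4)= #(1,4)–+(1,5)≠ #(1,4)–+(2,4)≠ +(1,5)–#(2,5)≠  → 4/5 unlike.
Row 2: #(2,0)–+(2,1)≠ +(2,1)–#(2,2)≠ +(2,1)–#(3,1)≠ +(2,4)–#(2,5)≠ #(2,5)–+(3,5)≠  → 5/5 unlike.
Row 3: +(3,5)–#(4,5)≠  → 1/1 unlike.
Row 4: +(4,2)–+(4,3)= +(4,2)–+(5,2)= +(4,3)–#(4,4)≠ +(4,3)–#(5,3)≠ #(4,4)–#(4,5)= #(4,4)–#(5,4)= #(4,5)–+(5,5)≠  → 3/7 unlike.
Row 5: +(5,2)–#(5,3)≠ #(5,3)–#(5,4)= #(5,4)–+(5,5)≠  → 2/3 unlike.
Total adjacent occupied pairs: 27; unlike-type pairs: 16.
16/27 is already in lowest terms.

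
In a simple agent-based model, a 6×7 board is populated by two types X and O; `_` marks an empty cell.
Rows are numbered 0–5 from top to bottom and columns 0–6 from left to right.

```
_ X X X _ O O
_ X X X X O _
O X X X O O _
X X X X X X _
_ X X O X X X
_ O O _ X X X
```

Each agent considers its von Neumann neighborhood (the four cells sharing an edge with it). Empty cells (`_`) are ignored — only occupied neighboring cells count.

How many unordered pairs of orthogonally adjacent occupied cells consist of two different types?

Scan each occupied cell's neighbors to the right and below so each pair is counted once.
From row 0: 0 unlike of 7 pairs (running 0/7).
From row 1: 2 unlike of 9 pairs (running 2/16).
From row 2: 5 unlike of 11 pairs (running 7/27).
From row 3: 1 unlike of 10 pairs (running 8/37).
From row 4: 4 unlike of 10 pairs (running 12/47).
From row 5: 0 unlike of 3 pairs (running 12/50).
Total adjacent occupied pairs: 50; unlike-type pairs: 12.

12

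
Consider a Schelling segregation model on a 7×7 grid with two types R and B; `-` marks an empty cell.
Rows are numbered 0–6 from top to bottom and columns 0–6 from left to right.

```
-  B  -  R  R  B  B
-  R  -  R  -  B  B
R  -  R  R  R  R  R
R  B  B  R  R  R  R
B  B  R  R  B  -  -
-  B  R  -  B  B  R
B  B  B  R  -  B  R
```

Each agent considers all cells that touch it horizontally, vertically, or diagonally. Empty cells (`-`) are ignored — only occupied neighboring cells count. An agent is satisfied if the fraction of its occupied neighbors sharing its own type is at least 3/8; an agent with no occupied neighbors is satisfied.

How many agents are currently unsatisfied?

7

Row 0: (0,1)B 0/1 ✗ · (0,3)R 2/2 ✓ · (0,4)R 2/4 ✓ · (0,5)B 3/4 ✓ · (0,6)B 3/3 ✓
Row 1: (1,1)R 2/3 ✓ · (1,3)R 5/5 ✓ · (1,5)B 3/7 ✓ · (1,6)B 3/5 ✓
Row 2: (2,0)R 2/3 ✓ · (2,2)R 4/6 ✓ · (2,3)R 5/6 ✓ · (2,4)R 6/7 ✓ · (2,5)R 5/7 ✓ · (2,6)R 3/5 ✓
Row 3: (3,0)R 1/4 ✗ · (3,1)B 3/7 ✓ · (3,2)B 2/7 ✗ · (3,3)R 6/8 ✓ · (3,4)R 6/7 ✓ · (3,5)R 5/6 ✓ · (3,6)R 3/3 ✓
Row 4: (4,0)B 3/4 ✓ · (4,1)B 4/7 ✓ · (4,2)R 3/7 ✓ · (4,3)R 4/7 ✓ · (4,4)B 2/6 ✗
Row 5: (5,1)B 5/7 ✓ · (5,2)R 3/7 ✓ · (5,4)B 3/5 ✓ · (5,5)B 3/5 ✓ · (5,6)R 1/3 ✗
Row 6: (6,0)B 2/2 ✓ · (6,1)B 3/4 ✓ · (6,2)B 2/4 ✓ · (6,3)R 1/3 ✗ · (6,5)B 2/4 ✓ · (6,6)R 1/3 ✗
Unsatisfied: (0,1), (3,0), (3,2), (4,4), (5,6), (6,3), (6,6) — 7 in total.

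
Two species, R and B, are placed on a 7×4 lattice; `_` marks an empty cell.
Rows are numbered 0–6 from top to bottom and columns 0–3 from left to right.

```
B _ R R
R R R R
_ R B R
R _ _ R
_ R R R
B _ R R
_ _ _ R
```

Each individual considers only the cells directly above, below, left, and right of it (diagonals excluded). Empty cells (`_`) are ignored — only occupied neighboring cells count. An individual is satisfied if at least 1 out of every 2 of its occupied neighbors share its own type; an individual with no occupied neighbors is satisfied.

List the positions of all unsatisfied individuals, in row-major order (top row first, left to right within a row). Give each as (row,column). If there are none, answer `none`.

Row 0: (0,0)B 0/1 unhappy · (0,2)R 2/2 ok · (0,3)R 2/2 ok
Row 1: (1,0)R 1/2 ok · (1,1)R 3/3 ok · (1,2)R 3/4 ok · (1,3)R 3/3 ok
Row 2: (2,1)R 1/2 ok · (2,2)B 0/3 unhappy · (2,3)R 2/3 ok
Row 3: (3,0)R 0/0 ok · (3,3)R 2/2 ok
Row 4: (4,1)R 1/1 ok · (4,2)R 3/3 ok · (4,3)R 3/3 ok
Row 5: (5,0)B 0/0 ok · (5,2)R 2/2 ok · (5,3)R 3/3 ok
Row 6: (6,3)R 1/1 ok

(0,0), (2,2)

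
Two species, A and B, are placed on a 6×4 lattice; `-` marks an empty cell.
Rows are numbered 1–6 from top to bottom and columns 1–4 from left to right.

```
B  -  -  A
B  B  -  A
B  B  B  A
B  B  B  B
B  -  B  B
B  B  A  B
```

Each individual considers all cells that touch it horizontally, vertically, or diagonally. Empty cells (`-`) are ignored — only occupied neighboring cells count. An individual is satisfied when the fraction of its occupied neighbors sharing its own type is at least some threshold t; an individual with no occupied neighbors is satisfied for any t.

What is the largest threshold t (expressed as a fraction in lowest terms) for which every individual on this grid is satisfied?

(1,1)B 2/2
(1,4)A 1/1
(2,1)B 4/4
(2,2)B 5/5
(2,4)A 2/3
(3,1)B 5/5
(3,2)B 7/7
(3,3)B 5/7
(3,4)A 1/4
(4,1)B 4/4
(4,2)B 7/7
(4,3)B 6/7
(4,4)B 4/5
(5,1)B 4/4
(5,3)B 6/7
(5,4)B 4/5
(6,1)B 2/2
(6,2)B 3/4
(6,3)A 0/4
(6,4)B 2/3
The smallest same-type fraction is 0/4 at (6,3), which reduces to 0/1. Any threshold above that leaves this individual unsatisfied.

0/1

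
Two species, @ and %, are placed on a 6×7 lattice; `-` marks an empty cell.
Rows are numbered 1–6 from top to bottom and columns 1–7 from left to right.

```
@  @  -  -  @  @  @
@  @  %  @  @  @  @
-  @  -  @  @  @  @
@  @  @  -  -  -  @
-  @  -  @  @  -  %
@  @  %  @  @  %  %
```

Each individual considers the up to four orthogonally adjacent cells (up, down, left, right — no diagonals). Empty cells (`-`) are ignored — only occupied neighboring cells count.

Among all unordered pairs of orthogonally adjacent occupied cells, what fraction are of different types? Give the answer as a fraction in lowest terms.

2/13

Scan each occupied cell's neighbors to the right and below so each pair is counted once.
Row 1: @(1,1)–@(1,2)= @(1,1)–@(2,1)= @(1,2)–@(2,2)= @(1,5)–@(1,6)= @(1,5)–@(2,5)= @(1,6)–@(1,7)= @(1,6)–@(2,6)= @(1,7)–@(2,7)=  → 0/8 unlike.
Row 2: @(2,1)–@(2,2)= @(2,2)–%(2,3)≠ @(2,2)–@(3,2)= %(2,3)–@(2,4)≠ @(2,4)–@(2,5)= @(2,4)–@(3,4)= @(2,5)–@(2,6)= @(2,5)–@(3,5)= @(2,6)–@(2,7)= @(2,6)–@(3,6)= @(2,7)–@(3,7)=  → 2/11 unlike.
Row 3: @(3,2)–@(4,2)= @(3,4)–@(3,5)= @(3,5)–@(3,6)= @(3,6)–@(3,7)= @(3,7)–@(4,7)=  → 0/5 unlike.
Row 4: @(4,1)–@(4,2)= @(4,2)–@(4,3)= @(4,2)–@(5,2)= @(4,7)–%(5,7)≠  → 1/4 unlike.
Row 5: @(5,2)–@(6,2)= @(5,4)–@(5,5)= @(5,4)–@(6,4)= @(5,5)–@(6,5)= %(5,7)–%(6,7)=  → 0/5 unlike.
Row 6: @(6,1)–@(6,2)= @(6,2)–%(6,3)≠ %(6,3)–@(6,4)≠ @(6,4)–@(6,5)= @(6,5)–%(6,6)≠ %(6,6)–%(6,7)=  → 3/6 unlike.
Total adjacent occupied pairs: 39; unlike-type pairs: 6.
6/39 reduces to 2/13.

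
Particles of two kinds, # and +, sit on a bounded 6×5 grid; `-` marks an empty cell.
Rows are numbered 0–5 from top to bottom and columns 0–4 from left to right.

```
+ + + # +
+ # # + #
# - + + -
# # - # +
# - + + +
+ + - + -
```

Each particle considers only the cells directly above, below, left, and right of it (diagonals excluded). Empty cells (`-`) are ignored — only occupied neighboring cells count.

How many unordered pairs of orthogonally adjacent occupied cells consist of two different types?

Scan each occupied cell's neighbors to the right and below so each pair is counted once.
Row 0: +(0,0)–+(0,1)= +(0,0)–+(1,0)= +(0,1)–+(0,2)= +(0,1)–#(1,1)≠ +(0,2)–#(0,3)≠ +(0,2)–#(1,2)≠ #(0,3)–+(0,4)≠ #(0,3)–+(1,3)≠ +(0,4)–#(1,4)≠  → 6/9 unlike.
Row 1: +(1,0)–#(1,1)≠ +(1,0)–#(2,0)≠ #(1,1)–#(1,2)= #(1,2)–+(1,3)≠ #(1,2)–+(2,2)≠ +(1,3)–#(1,4)≠ +(1,3)–+(2,3)=  → 5/7 unlike.
Row 2: #(2,0)–#(3,0)= +(2,2)–+(2,3)= +(2,3)–#(3,3)≠  → 1/3 unlike.
Row 3: #(3,0)–#(3,1)= #(3,0)–#(4,0)= #(3,3)–+(3,4)≠ #(3,3)–+(4,3)≠ +(3,4)–+(4,4)=  → 2/5 unlike.
Row 4: #(4,0)–+(5,0)≠ +(4,2)–+(4,3)= +(4,3)–+(4,4)= +(4,3)–+(5,3)=  → 1/4 unlike.
Row 5: +(5,0)–+(5,1)=  → 0/1 unlike.
Total adjacent occupied pairs: 29; unlike-type pairs: 15.

15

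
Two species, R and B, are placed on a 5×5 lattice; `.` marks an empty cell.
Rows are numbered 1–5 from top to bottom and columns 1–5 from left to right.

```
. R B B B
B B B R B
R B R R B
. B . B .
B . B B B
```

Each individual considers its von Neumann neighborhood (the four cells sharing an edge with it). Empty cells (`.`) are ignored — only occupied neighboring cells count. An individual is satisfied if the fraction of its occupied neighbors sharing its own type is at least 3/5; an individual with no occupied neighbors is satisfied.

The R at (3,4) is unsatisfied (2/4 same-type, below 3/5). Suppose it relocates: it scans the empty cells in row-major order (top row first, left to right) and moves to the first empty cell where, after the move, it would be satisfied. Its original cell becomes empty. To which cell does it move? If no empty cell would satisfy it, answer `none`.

Vacating (3,4). Empty cells in order:
  (1,1): 1/2 same-type → still unsatisfied.
  (4,1): 1/3 same-type → still unsatisfied.
  (4,3): 1/4 same-type → still unsatisfied.
  (4,5): 0/3 same-type → still unsatisfied.
  (5,2): 0/3 same-type → still unsatisfied.

none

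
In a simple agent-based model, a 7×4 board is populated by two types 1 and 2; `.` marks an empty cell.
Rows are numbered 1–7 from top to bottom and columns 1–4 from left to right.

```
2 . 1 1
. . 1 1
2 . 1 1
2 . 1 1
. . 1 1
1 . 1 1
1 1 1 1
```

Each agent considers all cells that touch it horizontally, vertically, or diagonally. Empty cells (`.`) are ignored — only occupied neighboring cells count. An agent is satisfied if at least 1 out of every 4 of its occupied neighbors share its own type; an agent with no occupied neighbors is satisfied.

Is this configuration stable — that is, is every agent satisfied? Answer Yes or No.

Yes

(1,1)2 0/0 satisfied
(1,3)1 3/3 satisfied
(1,4)1 3/3 satisfied
(2,3)1 5/5 satisfied
(2,4)1 5/5 satisfied
(3,1)2 1/1 satisfied
(3,3)1 5/5 satisfied
(3,4)1 5/5 satisfied
(4,1)2 1/1 satisfied
(4,3)1 5/5 satisfied
(4,4)1 5/5 satisfied
(5,3)1 5/5 satisfied
(5,4)1 5/5 satisfied
(6,1)1 2/2 satisfied
(6,3)1 6/6 satisfied
(6,4)1 5/5 satisfied
(7,1)1 2/2 satisfied
(7,2)1 4/4 satisfied
(7,3)1 4/4 satisfied
(7,4)1 3/3 satisfied
All meet the threshold, so the configuration is stable.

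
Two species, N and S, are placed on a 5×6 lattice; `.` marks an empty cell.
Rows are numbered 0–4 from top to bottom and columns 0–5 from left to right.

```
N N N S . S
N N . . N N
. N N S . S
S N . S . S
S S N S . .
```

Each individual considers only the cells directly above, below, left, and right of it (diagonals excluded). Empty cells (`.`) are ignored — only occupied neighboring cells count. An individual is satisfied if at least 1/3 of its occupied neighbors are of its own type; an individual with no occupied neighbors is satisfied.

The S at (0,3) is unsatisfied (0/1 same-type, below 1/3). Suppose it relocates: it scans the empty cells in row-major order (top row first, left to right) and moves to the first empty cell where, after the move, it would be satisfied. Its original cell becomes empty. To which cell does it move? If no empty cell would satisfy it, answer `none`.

(0,4)

Vacating (0,3). Empty cells in order:
  (0,4): 1/2 same-type → satisfied — stop here.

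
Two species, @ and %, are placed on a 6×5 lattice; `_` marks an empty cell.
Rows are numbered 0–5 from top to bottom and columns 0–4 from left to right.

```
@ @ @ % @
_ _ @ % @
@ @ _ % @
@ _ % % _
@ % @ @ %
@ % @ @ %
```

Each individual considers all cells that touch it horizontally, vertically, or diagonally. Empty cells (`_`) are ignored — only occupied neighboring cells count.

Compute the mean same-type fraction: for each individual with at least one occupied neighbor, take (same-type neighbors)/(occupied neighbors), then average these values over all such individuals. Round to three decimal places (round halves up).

0.507

Row 0: (0,0)@ 1/1 · (0,1)@ 3/3 · (0,2)@ 2/4 · (0,3)% 1/5 · (0,4)@ 1/3
Row 1: (1,2)@ 3/6 · (1,3)% 2/7 · (1,4)@ 2/5
Row 2: (2,0)@ 2/2 · (2,1)@ 3/4 · (2,3)% 3/6 · (2,4)@ 1/4
Row 3: (3,0)@ 3/4 · (3,2)% 3/6 · (3,3)% 3/6
Row 4: (4,0)@ 2/4 · (4,1)% 2/7 · (4,2)@ 3/7 · (4,3)@ 3/7 · (4,4)% 2/4
Row 5: (5,0)@ 1/3 · (5,1)% 1/5 · (5,2)@ 3/5 · (5,3)@ 3/5 · (5,4)% 1/3
Sum over 25 individuals: 1/1 + 3/3 + 2/4 + 1/5 + 1/3 + 3/6 + 2/7 + 2/5 + 2/2 + 3/4 + 3/6 + 1/4 + 3/4 + 3/6 + 3/6 + 2/4 + 2/7 + 3/7 + 3/7 + 2/4 + 1/3 + 1/5 + 3/5 + 3/5 + 1/3 = 355/28; mean = 355/28 ÷ 25 = 71/140 = 0.507142… → 0.507.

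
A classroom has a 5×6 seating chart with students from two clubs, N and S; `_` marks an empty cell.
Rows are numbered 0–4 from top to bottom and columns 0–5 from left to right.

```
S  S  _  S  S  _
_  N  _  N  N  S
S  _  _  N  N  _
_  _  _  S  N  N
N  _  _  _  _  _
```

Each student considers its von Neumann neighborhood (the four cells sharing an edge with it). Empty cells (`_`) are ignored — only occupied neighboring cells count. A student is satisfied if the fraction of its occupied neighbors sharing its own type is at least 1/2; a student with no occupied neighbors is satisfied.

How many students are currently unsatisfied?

3

Row 0: (0,0)S 1/1 ✓ · (0,1)S 1/2 ✓ · (0,3)S 1/2 ✓ · (0,4)S 1/2 ✓
Row 1: (1,1)N 0/1 ✗ · (1,3)N 2/3 ✓ · (1,4)N 2/4 ✓ · (1,5)S 0/1 ✗
Row 2: (2,0)S 0/0 ✓ · (2,3)N 2/3 ✓ · (2,4)N 3/3 ✓
Row 3: (3,3)S 0/2 ✗ · (3,4)N 2/3 ✓ · (3,5)N 1/1 ✓
Row 4: (4,0)N 0/0 ✓
Unsatisfied: (1,1), (1,5), (3,3) — 3 in total.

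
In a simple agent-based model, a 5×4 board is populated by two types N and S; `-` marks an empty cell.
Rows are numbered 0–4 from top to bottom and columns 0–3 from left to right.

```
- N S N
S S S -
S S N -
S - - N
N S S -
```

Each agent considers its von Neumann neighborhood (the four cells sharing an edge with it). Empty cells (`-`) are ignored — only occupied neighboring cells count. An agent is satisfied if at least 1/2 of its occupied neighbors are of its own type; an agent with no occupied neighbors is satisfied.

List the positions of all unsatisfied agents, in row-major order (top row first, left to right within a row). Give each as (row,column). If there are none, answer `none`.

(0,1)N 0/2 not
(0,2)S 1/3 not
(0,3)N 0/1 not
(1,0)S 2/2 satisfied
(1,1)S 3/4 satisfied
(1,2)S 2/3 satisfied
(2,0)S 3/3 satisfied
(2,1)S 2/3 satisfied
(2,2)N 0/2 not
(3,0)S 1/2 satisfied
(3,3)N 0/0 satisfied
(4,0)N 0/2 not
(4,1)S 1/2 satisfied
(4,2)S 1/1 satisfied

(0,1), (0,2), (0,3), (2,2), (4,0)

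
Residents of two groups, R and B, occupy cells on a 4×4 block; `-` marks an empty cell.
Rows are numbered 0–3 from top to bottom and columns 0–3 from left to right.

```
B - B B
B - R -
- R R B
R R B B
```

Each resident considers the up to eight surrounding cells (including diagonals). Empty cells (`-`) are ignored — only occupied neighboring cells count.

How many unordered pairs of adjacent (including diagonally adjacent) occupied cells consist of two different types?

Scan each occupied cell's neighbors to the right and below (and the two forward diagonals) so each pair is counted once.
From row 0: 2 unlike of 4 pairs (running 2/4).
From row 1: 2 unlike of 4 pairs (running 4/8).
From row 2: 4 unlike of 10 pairs (running 8/18).
From row 3: 1 unlike of 3 pairs (running 9/21).
Total adjacent occupied pairs: 21; unlike-type pairs: 9.

9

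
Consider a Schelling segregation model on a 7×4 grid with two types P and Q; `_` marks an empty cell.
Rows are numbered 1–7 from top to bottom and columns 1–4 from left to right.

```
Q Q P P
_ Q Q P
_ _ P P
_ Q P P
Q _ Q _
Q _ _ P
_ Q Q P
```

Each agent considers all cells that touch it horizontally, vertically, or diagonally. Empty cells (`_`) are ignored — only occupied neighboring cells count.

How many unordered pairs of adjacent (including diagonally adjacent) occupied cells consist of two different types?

15

Scan each occupied cell's neighbors to the right and below (and the two forward diagonals) so each pair is counted once.
Row 1: Q(1,1)–Q(1,2)= Q(1,1)–Q(2,2)= Q(1,2)–P(1,3)≠ Q(1,2)–Q(2,2)= Q(1,2)–Q(2,3)= P(1,3)–P(1,4)= P(1,3)–Q(2,3)≠ P(1,3)–P(2,4)= P(1,3)–Q(2,2)≠ P(1,4)–P(2,4)= P(1,4)–Q(2,3)≠  → 4/11 unlike.
Row 2: Q(2,2)–Q(2,3)= Q(2,2)–P(3,3)≠ Q(2,3)–P(2,4)≠ Q(2,3)–P(3,3)≠ Q(2,3)–P(3,4)≠ P(2,4)–P(3,4)= P(2,4)–P(3,3)=  → 4/7 unlike.
Row 3: P(3,3)–P(3,4)= P(3,3)–P(4,3)= P(3,3)–P(4,4)= P(3,3)–Q(4,2)≠ P(3,4)–P(4,4)= P(3,4)–P(4,3)=  → 1/6 unlike.
Row 4: Q(4,2)–P(4,3)≠ Q(4,2)–Q(5,3)= Q(4,2)–Q(5,1)= P(4,3)–P(4,4)= P(4,3)–Q(5,3)≠ P(4,4)–Q(5,3)≠  → 3/6 unlike.
Row 5: Q(5,1)–Q(6,1)= Q(5,3)–P(6,4)≠  → 1/2 unlike.
Row 6: Q(6,1)–Q(7,2)= P(6,4)–P(7,4)= P(6,4)–Q(7,3)≠  → 1/3 unlike.
Row 7: Q(7,2)–Q(7,3)= Q(7,3)–P(7,4)≠  → 1/2 unlike.
Total adjacent occupied pairs: 37; unlike-type pairs: 15.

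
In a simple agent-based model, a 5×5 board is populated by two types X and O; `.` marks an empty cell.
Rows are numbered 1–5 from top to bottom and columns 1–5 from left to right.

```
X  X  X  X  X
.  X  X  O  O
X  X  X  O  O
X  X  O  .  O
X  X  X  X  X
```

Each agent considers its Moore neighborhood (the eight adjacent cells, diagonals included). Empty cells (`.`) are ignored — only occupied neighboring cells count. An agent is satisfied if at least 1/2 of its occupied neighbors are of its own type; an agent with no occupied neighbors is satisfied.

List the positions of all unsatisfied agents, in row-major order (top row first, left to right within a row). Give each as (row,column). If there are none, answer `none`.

(1,1)X 2/2 ok
(1,2)X 4/4 ok
(1,3)X 4/5 ok
(1,4)X 3/5 ok
(1,5)X 1/3 unhappy
(2,2)X 7/7 ok
(2,3)X 6/8 ok
(2,4)O 3/8 unhappy
(2,5)O 3/5 ok
(3,1)X 4/4 ok
(3,2)X 6/7 ok
(3,3)X 4/7 ok
(3,4)O 5/7 ok
(3,5)O 4/4 ok
(4,1)X 5/5 ok
(4,2)X 7/8 ok
(4,3)O 1/7 unhappy
(4,5)O 2/4 ok
(5,1)X 3/3 ok
(5,2)X 4/5 ok
(5,3)X 3/4 ok
(5,4)X 2/4 ok
(5,5)X 1/2 ok

(1,5), (2,4), (4,3)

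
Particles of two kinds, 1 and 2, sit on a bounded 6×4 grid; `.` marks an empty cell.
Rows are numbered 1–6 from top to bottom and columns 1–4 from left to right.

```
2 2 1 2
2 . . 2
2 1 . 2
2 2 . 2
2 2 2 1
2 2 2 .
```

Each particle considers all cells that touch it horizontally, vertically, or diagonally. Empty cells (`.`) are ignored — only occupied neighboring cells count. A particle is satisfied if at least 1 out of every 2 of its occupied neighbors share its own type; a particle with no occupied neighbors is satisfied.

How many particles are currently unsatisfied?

Row 1: (1,1)2 2/2 satisfied · (1,2)2 2/3 satisfied · (1,3)1 0/3 not · (1,4)2 1/2 satisfied
Row 2: (2,1)2 3/4 satisfied · (2,4)2 2/3 satisfied
Row 3: (3,1)2 3/4 satisfied · (3,2)1 0/4 not · (3,4)2 2/2 satisfied
Row 4: (4,1)2 4/5 satisfied · (4,2)2 5/6 satisfied · (4,4)2 2/3 satisfied
Row 5: (5,1)2 5/5 satisfied · (5,2)2 7/7 satisfied · (5,3)2 5/6 satisfied · (5,4)1 0/3 not
Row 6: (6,1)2 3/3 satisfied · (6,2)2 5/5 satisfied · (6,3)2 3/4 satisfied
Unsatisfied: (1,3), (3,2), (5,4) — 3 in total.

3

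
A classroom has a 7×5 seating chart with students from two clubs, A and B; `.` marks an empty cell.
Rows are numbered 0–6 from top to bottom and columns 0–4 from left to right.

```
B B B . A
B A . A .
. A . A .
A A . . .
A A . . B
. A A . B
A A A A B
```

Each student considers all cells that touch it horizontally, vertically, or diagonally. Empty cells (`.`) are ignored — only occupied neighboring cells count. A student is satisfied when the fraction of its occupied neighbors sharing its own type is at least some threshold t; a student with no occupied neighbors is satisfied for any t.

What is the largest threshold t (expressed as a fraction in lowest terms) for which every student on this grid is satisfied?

1/5

(0,0)B 2/3
(0,1)B 3/4
(0,2)B 1/3
(0,4)A 1/1
(1,0)B 2/4
(1,1)A 1/5
(1,3)A 2/3
(2,1)A 3/4
(2,3)A 1/1
(3,0)A 4/4
(3,1)A 4/4
(4,0)A 4/4
(4,1)A 5/5
(4,4)B 1/1
(5,1)A 6/6
(5,2)A 5/5
(5,4)B 2/3
(6,0)A 2/2
(6,1)A 4/4
(6,2)A 4/4
(6,3)A 2/4
(6,4)B 1/2
The smallest same-type fraction is 1/5 at (1,1), which reduces to 1/5. Any threshold above that leaves this student unsatisfied.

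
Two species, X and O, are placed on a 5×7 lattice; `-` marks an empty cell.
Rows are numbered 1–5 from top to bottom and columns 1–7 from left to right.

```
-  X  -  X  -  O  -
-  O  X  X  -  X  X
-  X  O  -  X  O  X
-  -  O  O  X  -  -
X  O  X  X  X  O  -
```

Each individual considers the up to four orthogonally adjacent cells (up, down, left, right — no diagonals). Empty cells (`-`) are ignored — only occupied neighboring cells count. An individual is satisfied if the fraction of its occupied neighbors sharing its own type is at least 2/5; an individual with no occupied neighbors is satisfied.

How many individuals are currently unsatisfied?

(1,2)X 0/1 not
(1,4)X 1/1 satisfied
(1,6)O 0/1 not
(2,2)O 0/3 not
(2,3)X 1/3 not
(2,4)X 2/2 satisfied
(2,6)X 1/3 not
(2,7)X 2/2 satisfied
(3,2)X 0/2 not
(3,3)O 1/3 not
(3,5)X 1/2 satisfied
(3,6)O 0/3 not
(3,7)X 1/2 satisfied
(4,3)O 2/3 satisfied
(4,4)O 1/3 not
(4,5)X 2/3 satisfied
(5,1)X 0/1 not
(5,2)O 0/2 not
(5,3)X 1/3 not
(5,4)X 2/3 satisfied
(5,5)X 2/3 satisfied
(5,6)O 0/1 not
Unsatisfied: (1,2), (1,6), (2,2), (2,3), (2,6), (3,2), (3,3), (3,6), (4,4), (5,1), (5,2), (5,3), (5,6) — 13 in total.

13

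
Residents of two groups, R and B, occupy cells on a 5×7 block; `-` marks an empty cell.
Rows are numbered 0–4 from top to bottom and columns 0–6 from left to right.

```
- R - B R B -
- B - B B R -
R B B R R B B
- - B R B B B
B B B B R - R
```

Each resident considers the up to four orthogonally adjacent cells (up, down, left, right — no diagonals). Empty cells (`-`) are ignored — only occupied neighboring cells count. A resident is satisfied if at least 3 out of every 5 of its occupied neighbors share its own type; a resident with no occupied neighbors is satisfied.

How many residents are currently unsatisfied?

Row 0: (0,1)R 0/1 unhappy · (0,3)B 1/2 unhappy · (0,4)R 0/3 unhappy · (0,5)B 0/2 unhappy
Row 1: (1,1)B 1/2 unhappy · (1,3)B 2/3 ok · (1,4)B 1/4 unhappy · (1,5)R 0/3 unhappy
Row 2: (2,0)R 0/1 unhappy · (2,1)B 2/3 ok · (2,2)B 2/3 ok · (2,3)R 2/4 unhappy · (2,4)R 1/4 unhappy · (2,5)B 2/4 unhappy · (2,6)B 2/2 ok
Row 3: (3,2)B 2/3 ok · (3,3)R 1/4 unhappy · (3,4)B 1/4 unhappy · (3,5)B 3/3 ok · (3,6)B 2/3 ok
Row 4: (4,0)B 1/1 ok · (4,1)B 2/2 ok · (4,2)B 3/3 ok · (4,3)B 1/3 unhappy · (4,4)R 0/2 unhappy · (4,6)R 0/1 unhappy
Unsatisfied: (0,1), (0,3), (0,4), (0,5), (1,1), (1,4), (1,5), (2,0), (2,3), (2,4), (2,5), (3,3), (3,4), (4,3), (4,4), (4,6) — 16 in total.

16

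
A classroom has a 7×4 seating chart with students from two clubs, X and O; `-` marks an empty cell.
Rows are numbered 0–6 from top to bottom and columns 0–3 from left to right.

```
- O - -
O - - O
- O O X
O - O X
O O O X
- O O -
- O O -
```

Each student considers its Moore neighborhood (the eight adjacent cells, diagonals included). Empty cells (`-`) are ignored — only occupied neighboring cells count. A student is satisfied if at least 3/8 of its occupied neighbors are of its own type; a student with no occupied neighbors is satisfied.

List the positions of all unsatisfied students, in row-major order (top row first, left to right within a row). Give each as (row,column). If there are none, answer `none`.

(0,1)O 1/1 satisfied
(1,0)O 2/2 satisfied
(1,3)O 1/2 satisfied
(2,1)O 4/4 satisfied
(2,2)O 3/5 satisfied
(2,3)X 1/4 not
(3,0)O 3/3 satisfied
(3,2)O 4/7 satisfied
(3,3)X 2/5 satisfied
(4,0)O 3/3 satisfied
(4,1)O 6/6 satisfied
(4,2)O 4/6 satisfied
(4,3)X 1/4 not
(5,1)O 6/6 satisfied
(5,2)O 5/6 satisfied
(6,1)O 3/3 satisfied
(6,2)O 3/3 satisfied

(2,3), (4,3)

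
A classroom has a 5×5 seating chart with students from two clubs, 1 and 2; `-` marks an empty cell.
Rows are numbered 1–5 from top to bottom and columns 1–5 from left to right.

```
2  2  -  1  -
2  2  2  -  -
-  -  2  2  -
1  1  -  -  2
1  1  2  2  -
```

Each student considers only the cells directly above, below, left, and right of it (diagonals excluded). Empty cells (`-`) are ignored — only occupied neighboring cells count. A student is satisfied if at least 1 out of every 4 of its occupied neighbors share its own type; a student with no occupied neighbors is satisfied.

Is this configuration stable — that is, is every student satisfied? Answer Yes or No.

Yes

(1,1)2 2/2 ok
(1,2)2 2/2 ok
(1,4)1 0/0 ok
(2,1)2 2/2 ok
(2,2)2 3/3 ok
(2,3)2 2/2 ok
(3,3)2 2/2 ok
(3,4)2 1/1 ok
(4,1)1 2/2 ok
(4,2)1 2/2 ok
(4,5)2 0/0 ok
(5,1)1 2/2 ok
(5,2)1 2/3 ok
(5,3)2 1/2 ok
(5,4)2 1/1 ok
All meet the threshold, so the configuration is stable.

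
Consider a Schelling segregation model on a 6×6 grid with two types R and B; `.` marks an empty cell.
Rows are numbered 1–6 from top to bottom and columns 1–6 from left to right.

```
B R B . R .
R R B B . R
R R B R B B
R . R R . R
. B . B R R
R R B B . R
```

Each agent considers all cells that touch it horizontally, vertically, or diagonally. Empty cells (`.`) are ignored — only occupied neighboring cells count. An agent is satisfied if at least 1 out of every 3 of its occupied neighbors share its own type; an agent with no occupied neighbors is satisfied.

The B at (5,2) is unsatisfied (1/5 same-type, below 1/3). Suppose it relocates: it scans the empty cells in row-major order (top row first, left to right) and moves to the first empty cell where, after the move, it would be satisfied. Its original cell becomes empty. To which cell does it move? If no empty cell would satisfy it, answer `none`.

(1,4)

Vacating (5,2). Empty cells in order:
  (1,4): 3/4 same-type → satisfied — stop here.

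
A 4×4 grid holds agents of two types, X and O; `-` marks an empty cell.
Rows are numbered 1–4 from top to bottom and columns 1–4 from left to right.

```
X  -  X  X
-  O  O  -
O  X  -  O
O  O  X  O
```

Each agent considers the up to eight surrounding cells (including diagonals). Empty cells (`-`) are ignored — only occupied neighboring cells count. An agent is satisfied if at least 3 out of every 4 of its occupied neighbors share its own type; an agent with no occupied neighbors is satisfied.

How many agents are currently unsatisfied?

Row 1: (1,1)X 0/1 not · (1,3)X 1/3 not · (1,4)X 1/2 not
Row 2: (2,2)O 2/5 not · (2,3)O 2/5 not
Row 3: (3,1)O 3/4 satisfied · (3,2)X 1/6 not · (3,4)O 2/3 not
Row 4: (4,1)O 2/3 not · (4,2)O 2/4 not · (4,3)X 1/4 not · (4,4)O 1/2 not
Unsatisfied: (1,1), (1,3), (1,4), (2,2), (2,3), (3,2), (3,4), (4,1), (4,2), (4,3), (4,4) — 11 in total.

11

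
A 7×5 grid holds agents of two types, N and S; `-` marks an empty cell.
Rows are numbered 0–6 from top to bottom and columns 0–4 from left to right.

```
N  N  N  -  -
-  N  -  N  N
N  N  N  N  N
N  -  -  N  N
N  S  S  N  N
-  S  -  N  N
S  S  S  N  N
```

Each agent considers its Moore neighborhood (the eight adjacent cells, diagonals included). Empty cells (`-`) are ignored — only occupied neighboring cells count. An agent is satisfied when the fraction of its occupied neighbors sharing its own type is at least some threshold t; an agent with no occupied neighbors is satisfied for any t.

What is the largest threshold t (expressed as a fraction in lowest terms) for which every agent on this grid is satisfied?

1/3

(0,0)N 2/2
(0,1)N 3/3
(0,2)N 3/3
(1,1)N 6/6
(1,3)N 5/5
(1,4)N 3/3
(2,0)N 3/3
(2,1)N 4/4
(2,2)N 5/5
(2,3)N 6/6
(2,4)N 5/5
(3,0)N 3/4
(3,3)N 6/7
(3,4)N 5/5
(4,0)N 1/3
(4,1)S 2/4
(4,2)S 2/5
(4,3)N 5/6
(4,4)N 5/5
(5,1)S 5/6
(5,3)N 5/7
(5,4)N 5/5
(6,0)S 2/2
(6,1)S 3/3
(6,2)S 2/4
(6,3)N 3/4
(6,4)N 3/3
The smallest same-type fraction is 1/3 at (4,0), which reduces to 1/3. Any threshold above that leaves this agent unsatisfied.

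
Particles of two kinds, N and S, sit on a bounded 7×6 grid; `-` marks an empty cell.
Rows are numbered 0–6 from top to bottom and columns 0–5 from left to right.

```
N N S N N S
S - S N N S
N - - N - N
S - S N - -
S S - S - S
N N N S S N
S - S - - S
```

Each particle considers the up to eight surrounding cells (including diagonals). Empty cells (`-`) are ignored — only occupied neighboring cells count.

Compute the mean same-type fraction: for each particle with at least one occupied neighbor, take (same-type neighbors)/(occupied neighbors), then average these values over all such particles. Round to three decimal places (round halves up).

Row 0: (0,0)N 1/2 · (0,1)N 1/4 · (0,2)S 1/4 · (0,3)N 3/5 · (0,4)N 3/5 · (0,5)S 1/3
Row 1: (1,0)S 0/3 · (1,2)S 1/5 · (1,3)N 4/6 · (1,4)N 5/7 · (1,5)S 1/4
Row 2: (2,0)N 0/2 · (2,3)N 3/5 · (2,5)N 1/2
Row 3: (3,0)S 2/3 · (3,2)S 2/4 · (3,3)N 1/3
Row 4: (4,0)S 2/4 · (4,1)S 3/6 · (4,3)S 3/5 · (4,5)S 1/2
Row 5: (5,0)N 1/4 · (5,1)N 2/6 · (5,2)N 1/5 · (5,3)S 3/4 · (5,4)S 4/5 · (5,5)N 0/3
Row 6: (6,0)S 0/2 · (6,2)S 1/3 · (6,5)S 1/2
Sum over 30 particles: 1/2 + 1/4 + 1/4 + 3/5 + 3/5 + 1/3 + 0/3 + 1/5 + 4/6 + 5/7 + 1/4 + 0/2 + 3/5 + 1/2 + 2/3 + 2/4 + 1/3 + 2/4 + 3/6 + 3/5 + 1/2 + 1/4 + 2/6 + 1/5 + 3/4 + 4/5 + 0/3 + 0/2 + 1/3 + 1/2 = 5137/420; mean = 5137/420 ÷ 30 = 5137/12600 = 0.407698… → 0.408.

0.408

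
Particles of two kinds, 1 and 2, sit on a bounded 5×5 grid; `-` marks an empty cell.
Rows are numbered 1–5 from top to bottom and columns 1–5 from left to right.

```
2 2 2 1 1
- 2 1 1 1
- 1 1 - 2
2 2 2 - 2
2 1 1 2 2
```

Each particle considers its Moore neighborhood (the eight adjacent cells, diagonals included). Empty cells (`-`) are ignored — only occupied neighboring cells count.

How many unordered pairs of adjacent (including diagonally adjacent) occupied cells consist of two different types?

21

Scan each occupied cell's neighbors to the right and below (and the two forward diagonals) so each pair is counted once.
From row 1: 4 unlike of 15 pairs (running 4/15).
From row 2: 5 unlike of 10 pairs (running 9/25).
From row 3: 5 unlike of 7 pairs (running 14/32).
From row 4: 5 unlike of 12 pairs (running 19/44).
From row 5: 2 unlike of 4 pairs (running 21/48).
Total adjacent occupied pairs: 48; unlike-type pairs: 21.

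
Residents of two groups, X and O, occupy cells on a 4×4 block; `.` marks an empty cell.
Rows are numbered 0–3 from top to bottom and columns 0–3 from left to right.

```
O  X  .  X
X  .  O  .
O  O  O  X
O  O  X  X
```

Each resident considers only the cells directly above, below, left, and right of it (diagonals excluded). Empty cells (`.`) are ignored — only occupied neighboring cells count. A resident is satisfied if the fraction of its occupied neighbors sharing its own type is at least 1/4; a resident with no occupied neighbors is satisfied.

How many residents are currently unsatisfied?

3

(0,0)O 0/2 unhappy
(0,1)X 0/1 unhappy
(0,3)X 0/0 ok
(1,0)X 0/2 unhappy
(1,2)O 1/1 ok
(2,0)O 2/3 ok
(2,1)O 3/3 ok
(2,2)O 2/4 ok
(2,3)X 1/2 ok
(3,0)O 2/2 ok
(3,1)O 2/3 ok
(3,2)X 1/3 ok
(3,3)X 2/2 ok
Unsatisfied: (0,0), (0,1), (1,0) — 3 in total.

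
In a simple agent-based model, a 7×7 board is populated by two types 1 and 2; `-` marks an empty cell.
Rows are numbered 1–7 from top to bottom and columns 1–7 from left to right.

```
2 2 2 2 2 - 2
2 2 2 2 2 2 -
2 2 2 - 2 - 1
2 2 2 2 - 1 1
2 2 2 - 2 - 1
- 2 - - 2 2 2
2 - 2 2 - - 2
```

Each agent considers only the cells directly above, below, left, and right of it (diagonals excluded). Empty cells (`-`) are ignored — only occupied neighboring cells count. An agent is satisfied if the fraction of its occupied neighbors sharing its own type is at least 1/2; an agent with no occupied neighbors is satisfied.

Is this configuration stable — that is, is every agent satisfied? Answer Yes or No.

Yes

Row 1: (1,1)2 2/2 ok · (1,2)2 3/3 ok · (1,3)2 3/3 ok · (1,4)2 3/3 ok · (1,5)2 2/2 ok · (1,7)2 0/0 ok
Row 2: (2,1)2 3/3 ok · (2,2)2 4/4 ok · (2,3)2 4/4 ok · (2,4)2 3/3 ok · (2,5)2 4/4 ok · (2,6)2 1/1 ok
Row 3: (3,1)2 3/3 ok · (3,2)2 4/4 ok · (3,3)2 3/3 ok · (3,5)2 1/1 ok · (3,7)1 1/1 ok
Row 4: (4,1)2 3/3 ok · (4,2)2 4/4 ok · (4,3)2 4/4 ok · (4,4)2 1/1 ok · (4,6)1 1/1 ok · (4,7)1 3/3 ok
Row 5: (5,1)2 2/2 ok · (5,2)2 4/4 ok · (5,3)2 2/2 ok · (5,5)2 1/1 ok · (5,7)1 1/2 ok
Row 6: (6,2)2 1/1 ok · (6,5)2 2/2 ok · (6,6)2 2/2 ok · (6,7)2 2/3 ok
Row 7: (7,1)2 0/0 ok · (7,3)2 1/1 ok · (7,4)2 1/1 ok · (7,7)2 1/1 ok
All meet the threshold, so the configuration is stable.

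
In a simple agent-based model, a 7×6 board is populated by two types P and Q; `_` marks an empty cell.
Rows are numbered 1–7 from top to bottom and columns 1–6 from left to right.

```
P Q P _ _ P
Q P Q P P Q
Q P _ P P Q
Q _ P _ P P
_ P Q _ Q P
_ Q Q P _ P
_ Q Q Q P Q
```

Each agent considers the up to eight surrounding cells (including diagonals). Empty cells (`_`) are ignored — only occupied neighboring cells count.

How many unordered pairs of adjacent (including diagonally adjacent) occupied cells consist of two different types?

Scan each occupied cell's neighbors to the right and below (and the two forward diagonals) so each pair is counted once.
Row 1: P(1,1)–Q(1,2)≠ P(1,1)–Q(2,1)≠ P(1,1)–P(2,2)= Q(1,2)–P(1,3)≠ Q(1,2)–P(2,2)≠ Q(1,2)–Q(2,3)= Q(1,2)–Q(2,1)= P(1,3)–Q(2,3)≠ P(1,3)–P(2,4)= P(1,3)–P(2,2)= P(1,6)–Q(2,6)≠ P(1,6)–P(2,5)=  → 6/12 unlike.
Row 2: Q(2,1)–P(2,2)≠ Q(2,1)–Q(3,1)= Q(2,1)–P(3,2)≠ P(2,2)–Q(2,3)≠ P(2,2)–P(3,2)= P(2,2)–Q(3,1)≠ Q(2,3)–P(2,4)≠ Q(2,3)–P(3,4)≠ Q(2,3)–P(3,2)≠ P(2,4)–P(2,5)= P(2,4)–P(3,4)= P(2,4)–P(3,5)= P(2,5)–Q(2,6)≠ P(2,5)–P(3,5)= P(2,5)–Q(3,6)≠ P(2,5)–P(3,4)= Q(2,6)–Q(3,6)= Q(2,6)–P(3,5)≠  → 10/18 unlike.
Row 3: Q(3,1)–P(3,2)≠ Q(3,1)–Q(4,1)= P(3,2)–P(4,3)= P(3,2)–Q(4,1)≠ P(3,4)–P(3,5)= P(3,4)–P(4,5)= P(3,4)–P(4,3)= P(3,5)–Q(3,6)≠ P(3,5)–P(4,5)= P(3,5)–P(4,6)= Q(3,6)–P(4,6)≠ Q(3,6)–P(4,5)≠  → 5/12 unlike.
Row 4: Q(4,1)–P(5,2)≠ P(4,3)–Q(5,3)≠ P(4,3)–P(5,2)= P(4,5)–P(4,6)= P(4,5)–Q(5,5)≠ P(4,5)–P(5,6)= P(4,6)–P(5,6)= P(4,6)–Q(5,5)≠  → 4/8 unlike.
Row 5: P(5,2)–Q(5,3)≠ P(5,2)–Q(6,2)≠ P(5,2)–Q(6,3)≠ Q(5,3)–Q(6,3)= Q(5,3)–P(6,4)≠ Q(5,3)–Q(6,2)= Q(5,5)–P(5,6)≠ Q(5,5)–P(6,6)≠ Q(5,5)–P(6,4)≠ P(5,6)–P(6,6)=  → 7/10 unlike.
Row 6: Q(6,2)–Q(6,3)= Q(6,2)–Q(7,2)= Q(6,2)–Q(7,3)= Q(6,3)–P(6,4)≠ Q(6,3)–Q(7,3)= Q(6,3)–Q(7,4)= Q(6,3)–Q(7,2)= P(6,4)–Q(7,4)≠ P(6,4)–P(7,5)= P(6,4)–Q(7,3)≠ P(6,6)–Q(7,6)≠ P(6,6)–P(7,5)=  → 4/12 unlike.
Row 7: Q(7,2)–Q(7,3)= Q(7,3)–Q(7,4)= Q(7,4)–P(7,5)≠ P(7,5)–Q(7,6)≠  → 2/4 unlike.
Total adjacent occupied pairs: 76; unlike-type pairs: 38.

38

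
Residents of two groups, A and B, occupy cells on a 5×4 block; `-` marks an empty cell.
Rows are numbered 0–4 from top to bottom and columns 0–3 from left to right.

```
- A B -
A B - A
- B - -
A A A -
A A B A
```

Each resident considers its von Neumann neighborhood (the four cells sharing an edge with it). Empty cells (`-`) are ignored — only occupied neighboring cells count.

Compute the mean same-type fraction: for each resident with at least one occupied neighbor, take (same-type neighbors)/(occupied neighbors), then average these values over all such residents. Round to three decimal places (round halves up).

Row 0: (0,1)A 0/2 · (0,2)B 0/1
Row 1: (1,0)A 0/1 · (1,1)B 1/3 · (1,3)A — no occupied neighbors
Row 2: (2,1)B 1/2
Row 3: (3,0)A 2/2 · (3,1)A 3/4 · (3,2)A 1/2
Row 4: (4,0)A 2/2 · (4,1)A 2/3 · (4,2)B 0/3 · (4,3)A 0/1
Sum over 12 residents: 0/2 + 0/1 + 0/1 + 1/3 + 1/2 + 2/2 + 3/4 + 1/2 + 2/2 + 2/3 + 0/3 + 0/1 = 19/4; mean = 19/4 ÷ 12 = 19/48 = 0.395833… → 0.396.

0.396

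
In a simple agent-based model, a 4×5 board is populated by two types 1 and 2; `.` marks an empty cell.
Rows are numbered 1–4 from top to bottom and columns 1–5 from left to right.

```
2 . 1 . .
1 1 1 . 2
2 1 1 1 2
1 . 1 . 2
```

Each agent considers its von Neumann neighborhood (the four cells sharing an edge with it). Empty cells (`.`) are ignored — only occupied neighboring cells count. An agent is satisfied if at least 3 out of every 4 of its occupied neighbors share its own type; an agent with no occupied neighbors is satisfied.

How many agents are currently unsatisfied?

(1,1)2 0/1 ✗
(1,3)1 1/1 ✓
(2,1)1 1/3 ✗
(2,2)1 3/3 ✓
(2,3)1 3/3 ✓
(2,5)2 1/1 ✓
(3,1)2 0/3 ✗
(3,2)1 2/3 ✗
(3,3)1 4/4 ✓
(3,4)1 1/2 ✗
(3,5)2 2/3 ✗
(4,1)1 0/1 ✗
(4,3)1 1/1 ✓
(4,5)2 1/1 ✓
Unsatisfied: (1,1), (2,1), (3,1), (3,2), (3,4), (3,5), (4,1) — 7 in total.

7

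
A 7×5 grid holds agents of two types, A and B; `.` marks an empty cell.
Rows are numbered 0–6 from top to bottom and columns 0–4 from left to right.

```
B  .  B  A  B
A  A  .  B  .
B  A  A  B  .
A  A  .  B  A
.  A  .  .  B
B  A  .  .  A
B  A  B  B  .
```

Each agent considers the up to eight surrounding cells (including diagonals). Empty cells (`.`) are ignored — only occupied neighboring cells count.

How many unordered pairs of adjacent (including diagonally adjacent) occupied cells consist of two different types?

Scan each occupied cell's neighbors to the right and below (and the two forward diagonals) so each pair is counted once.
Row 0: B(0,0)–A(1,0)≠ B(0,0)–A(1,1)≠ B(0,2)–A(0,3)≠ B(0,2)–B(1,3)= B(0,2)–A(1,1)≠ A(0,3)–B(0,4)≠ A(0,3)–B(1,3)≠ B(0,4)–B(1,3)=  → 6/8 unlike.
Row 1: A(1,0)–A(1,1)= A(1,0)–B(2,0)≠ A(1,0)–A(2,1)= A(1,1)–A(2,1)= A(1,1)–A(2,2)= A(1,1)–B(2,0)≠ B(1,3)–B(2,3)= B(1,3)–A(2,2)≠  → 3/8 unlike.
Row 2: B(2,0)–A(2,1)≠ B(2,0)–A(3,0)≠ B(2,0)–A(3,1)≠ A(2,1)–A(2,2)= A(2,1)–A(3,1)= A(2,1)–A(3,0)= A(2,2)–B(2,3)≠ A(2,2)–B(3,3)≠ A(2,2)–A(3,1)= B(2,3)–B(3,3)= B(2,3)–A(3,4)≠  → 6/11 unlike.
Row 3: A(3,0)–A(3,1)= A(3,0)–A(4,1)= A(3,1)–A(4,1)= B(3,3)–A(3,4)≠ B(3,3)–B(4,4)= A(3,4)–B(4,4)≠  → 2/6 unlike.
Row 4: A(4,1)–A(5,1)= A(4,1)–B(5,0)≠ B(4,4)–A(5,4)≠  → 2/3 unlike.
Row 5: B(5,0)–A(5,1)≠ B(5,0)–B(6,0)= B(5,0)–A(6,1)≠ A(5,1)–A(6,1)= A(5,1)–B(6,2)≠ A(5,1)–B(6,0)≠ A(5,4)–B(6,3)≠  → 5/7 unlike.
Row 6: B(6,0)–A(6,1)≠ A(6,1)–B(6,2)≠ B(6,2)–B(6,3)=  → 2/3 unlike.
Total adjacent occupied pairs: 46; unlike-type pairs: 26.

26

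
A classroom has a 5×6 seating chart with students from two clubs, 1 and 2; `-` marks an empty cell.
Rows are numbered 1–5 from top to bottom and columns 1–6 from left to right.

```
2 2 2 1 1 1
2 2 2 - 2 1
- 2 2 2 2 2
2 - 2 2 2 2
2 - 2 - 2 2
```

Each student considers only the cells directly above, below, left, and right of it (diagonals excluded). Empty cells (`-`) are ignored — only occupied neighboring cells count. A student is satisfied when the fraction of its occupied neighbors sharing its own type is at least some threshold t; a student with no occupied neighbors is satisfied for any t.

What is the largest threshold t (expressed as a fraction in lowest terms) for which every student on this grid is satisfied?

Row 1: (1,1)2 2/2 · (1,2)2 3/3 · (1,3)2 2/3 · (1,4)1 1/2 · (1,5)1 2/3 · (1,6)1 2/2
Row 2: (2,1)2 2/2 · (2,2)2 4/4 · (2,3)2 3/3 · (2,5)2 1/3 · (2,6)1 1/3
Row 3: (3,2)2 2/2 · (3,3)2 4/4 · (3,4)2 3/3 · (3,5)2 4/4 · (3,6)2 2/3
Row 4: (4,1)2 1/1 · (4,3)2 3/3 · (4,4)2 3/3 · (4,5)2 4/4 · (4,6)2 3/3
Row 5: (5,1)2 1/1 · (5,3)2 1/1 · (5,5)2 2/2 · (5,6)2 2/2
The smallest same-type fraction is 1/3 at (2,5), which reduces to 1/3. Any threshold above that leaves this student unsatisfied.

1/3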